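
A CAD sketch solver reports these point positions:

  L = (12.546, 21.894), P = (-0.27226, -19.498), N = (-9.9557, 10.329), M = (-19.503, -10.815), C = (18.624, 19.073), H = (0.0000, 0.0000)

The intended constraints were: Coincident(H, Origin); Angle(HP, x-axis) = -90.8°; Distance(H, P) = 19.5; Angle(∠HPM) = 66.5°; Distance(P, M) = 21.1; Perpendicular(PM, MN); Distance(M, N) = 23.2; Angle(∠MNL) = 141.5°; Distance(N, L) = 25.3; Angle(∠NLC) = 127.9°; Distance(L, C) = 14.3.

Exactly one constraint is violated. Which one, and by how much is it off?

Distance(L, C) = 14.3 — off by 7.60.

H = (0.00, 0.00) ✓; HP at -90.80° ✓; |HP| = 19.50 ✓; ∠HPM = 66.50° ✓; |PM| = 21.10 ✓; ∠(PM, MN) = 90.00° ✓; |MN| = 23.20 ✓; ∠MNL = 141.5° ✓; |NL| = 25.30 ✓; ∠NLC = 127.9° ✓; |LC| = 6.701 ✗.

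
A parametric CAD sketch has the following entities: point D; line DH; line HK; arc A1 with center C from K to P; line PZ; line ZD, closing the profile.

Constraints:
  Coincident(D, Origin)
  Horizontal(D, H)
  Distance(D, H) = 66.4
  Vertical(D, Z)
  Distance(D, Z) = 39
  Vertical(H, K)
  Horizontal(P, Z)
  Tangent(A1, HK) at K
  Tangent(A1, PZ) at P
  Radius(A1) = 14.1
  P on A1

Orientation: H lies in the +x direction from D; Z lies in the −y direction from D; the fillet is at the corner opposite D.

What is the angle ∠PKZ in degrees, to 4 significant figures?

33.01°

The virtual corner opposite D is at (66.40, -39.00). A1 meets HK tangentially, so CK is at right angles to HK and since A1 is tangent to PZ there, CP ⟂ PZ, with radius 14.1, so the center C sits 14.1 in from both sides at C = (52.30, -24.90). That places the tangent points at K = (66.40, -24.90) on HK and P = (52.30, -39.00) on PZ. Then cos ∠PKZ = KP·KZ / (|KP||KZ|), giving 33.01°.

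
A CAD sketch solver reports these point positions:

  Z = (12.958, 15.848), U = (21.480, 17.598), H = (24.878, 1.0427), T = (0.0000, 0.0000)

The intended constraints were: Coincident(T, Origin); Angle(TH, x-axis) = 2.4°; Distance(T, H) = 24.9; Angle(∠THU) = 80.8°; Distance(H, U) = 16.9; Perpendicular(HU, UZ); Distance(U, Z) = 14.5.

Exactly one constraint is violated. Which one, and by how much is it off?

Distance(U, Z) = 14.5 — off by 5.80.

T = (0.00, 0.00) ✓; TH at 2.400° ✓; |TH| = 24.90 ✓; ∠THU = 80.80° ✓; |HU| = 16.90 ✓; ∠(HU, UZ) = 90.01° ✓; |UZ| = 8.700 ✗.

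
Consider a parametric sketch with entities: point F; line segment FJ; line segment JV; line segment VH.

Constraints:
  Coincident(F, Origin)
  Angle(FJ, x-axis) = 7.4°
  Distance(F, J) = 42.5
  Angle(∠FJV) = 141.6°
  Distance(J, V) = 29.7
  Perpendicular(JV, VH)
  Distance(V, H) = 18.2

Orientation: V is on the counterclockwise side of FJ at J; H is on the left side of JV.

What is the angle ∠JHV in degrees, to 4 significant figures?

58.50°

F is at the origin; FJ runs at 7.4° with length 42.5, so J = 42.5·(cos 7.4°, sin 7.4°) = (42.15, 5.474). ∠FJV = 141.6°, so JV runs at 7.4° + (180° − 141.6°) = 45.80° from the x-axis; with |JV| = 29.7, V = J + 29.7·(cos 45.80°, sin 45.80°) = (62.85, 26.77). JV is perpendicular to VH; with |VH| = 18.2 on the left of JV, H = V + 18.2·(-0.7169, 0.6972) = (49.80, 39.45). Then cos ∠JHV = HJ·HV / (|HJ||HV|), giving 58.50°.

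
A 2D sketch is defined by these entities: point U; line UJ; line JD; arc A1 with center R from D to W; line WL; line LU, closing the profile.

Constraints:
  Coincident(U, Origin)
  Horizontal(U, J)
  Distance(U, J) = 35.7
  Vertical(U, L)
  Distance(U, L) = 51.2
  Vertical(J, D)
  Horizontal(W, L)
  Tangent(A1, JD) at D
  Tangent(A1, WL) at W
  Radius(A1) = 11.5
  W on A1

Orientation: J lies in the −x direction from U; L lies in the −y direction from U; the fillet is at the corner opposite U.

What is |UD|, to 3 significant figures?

53.4

U is at the origin; U and J share the same y with |UJ| = 35.7 and J on the −x side, so J = (-35.7, 0.00). U and L share the same x with |UL| = 51.2 and L on the −y side, so L = (0.00, -51.2). The virtual corner opposite U is at (-35.7, -51.2). Since A1 is tangent to JD there, RD ⟂ JD and since A1 is tangent to WL there, RW ⟂ WL, with radius 11.5, so the center R sits 11.5 in from both sides at R = (-24.2, -39.7). That places the tangent points at D = (-35.7, -39.7) on JD and W = (-24.2, -51.2) on WL. Then |UD| = |D − U| = 53.4.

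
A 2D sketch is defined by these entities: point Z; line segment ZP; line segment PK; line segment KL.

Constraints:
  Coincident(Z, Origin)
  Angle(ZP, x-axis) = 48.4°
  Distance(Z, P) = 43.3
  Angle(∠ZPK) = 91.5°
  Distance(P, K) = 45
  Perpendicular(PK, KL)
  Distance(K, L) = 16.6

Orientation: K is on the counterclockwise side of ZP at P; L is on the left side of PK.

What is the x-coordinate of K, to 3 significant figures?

-4.11

Z is at the origin; ZP runs at 48.4° with length 43.3, so P = 43.3·(cos 48.4°, sin 48.4°) = (28.7, 32.4). ∠ZPK = 91.5°, so PK runs at 48.4° + (180° − 91.5°) = 137° from the x-axis; with |PK| = 45.0, K = P + 45.0·(cos 137°, sin 137°) = (-4.11, 63.1). So K.x = -4.11.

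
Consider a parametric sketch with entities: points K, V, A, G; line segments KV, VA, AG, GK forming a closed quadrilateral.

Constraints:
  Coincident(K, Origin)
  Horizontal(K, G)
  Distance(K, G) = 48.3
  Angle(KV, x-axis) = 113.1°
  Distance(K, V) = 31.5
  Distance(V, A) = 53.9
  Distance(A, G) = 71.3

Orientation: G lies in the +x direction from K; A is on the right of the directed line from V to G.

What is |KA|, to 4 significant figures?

30.83

K is at the origin; K and G share the same y with |KG| = 48.3 and G in +x, so G = (48.3, 0). KV runs at 113.1° with |KV| = 31.5, so V = (-12.36, 28.97). A is determined by |VA| = 53.9 and |AG| = 71.3 together: it lies at the intersection of circle(V, 53.9) and circle(G, 71.3). With |VG| = 67.22, the foot of the radical line on VG is 17.41 from V and the perpendicular offset is √(53.9² − 17.41²) = 51.01. Taking the right-of-VG solution: A = (-18.64, -24.56).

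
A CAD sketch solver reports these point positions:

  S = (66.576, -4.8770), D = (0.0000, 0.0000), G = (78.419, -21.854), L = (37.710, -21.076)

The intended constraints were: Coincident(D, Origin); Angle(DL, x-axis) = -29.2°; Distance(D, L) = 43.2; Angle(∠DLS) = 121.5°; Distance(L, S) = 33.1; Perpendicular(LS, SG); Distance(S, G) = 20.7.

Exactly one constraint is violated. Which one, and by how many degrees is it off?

Perpendicular(LS, SG) — off by 5.60°.

D = (0.00, 0.00) ✓; DL at -29.20° ✓; |DL| = 43.20 ✓; ∠DLS = 121.5° ✓; |LS| = 33.10 ✓; ∠(LS, SG) = 84.40° ✗; |SG| = 20.70 ✓.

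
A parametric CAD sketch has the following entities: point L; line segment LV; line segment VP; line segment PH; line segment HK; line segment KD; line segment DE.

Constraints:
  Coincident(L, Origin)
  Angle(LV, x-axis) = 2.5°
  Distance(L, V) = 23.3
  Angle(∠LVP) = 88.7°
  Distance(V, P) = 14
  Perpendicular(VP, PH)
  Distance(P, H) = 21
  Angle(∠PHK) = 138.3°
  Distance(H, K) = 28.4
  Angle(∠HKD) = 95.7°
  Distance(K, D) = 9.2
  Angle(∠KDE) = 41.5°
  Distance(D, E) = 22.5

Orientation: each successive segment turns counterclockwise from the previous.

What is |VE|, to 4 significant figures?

36.07

L is at the origin; LV runs at 2.5° with length 23.3, so V = (23.28, 1.016). ∠LVP = 88.7° gives VP at 93.80° from the x-axis; with |VP| = 14.0, P = (22.35, 14.99). VP is perpendicular to PH, so PH runs at -176.2°; with |PH| = 21.0, H = (1.396, 13.59). ∠PHK = 138.3° gives HK at -134.5° from the x-axis; with |HK| = 28.4, K = (-18.51, -6.663). ∠HKD = 95.7° gives KD at -50.20° from the x-axis; with |KD| = 9.2, D = (-12.62, -13.73). ∠KDE = 41.5° gives DE at 88.30° from the x-axis; with |DE| = 22.5, E = (-11.95, 8.759). Then |VE| = |E − V| = 36.07.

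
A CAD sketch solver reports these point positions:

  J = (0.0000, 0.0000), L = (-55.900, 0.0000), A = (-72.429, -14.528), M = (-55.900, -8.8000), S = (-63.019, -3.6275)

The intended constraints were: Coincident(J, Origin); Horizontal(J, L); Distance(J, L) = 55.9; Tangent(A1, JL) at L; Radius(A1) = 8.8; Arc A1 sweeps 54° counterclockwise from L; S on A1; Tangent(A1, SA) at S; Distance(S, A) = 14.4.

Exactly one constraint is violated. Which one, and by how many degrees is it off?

Tangent(A1, SA) at S — off by 4.80°.

J = (0.00, 0.00) ✓; J.y = 0.00, L.y = 0.00 ✓; |JL| = 55.90 ✓; ∠(ML, LJ) = 90.00° ✓; |ML| = 8.800 ✓; bearing(M→S) − bearing(M→L) = 54.00° ✓; |MS| = 8.800 ✓; ∠(MS, SA) = 94.80° ✗; |SA| = 14.40 ✓.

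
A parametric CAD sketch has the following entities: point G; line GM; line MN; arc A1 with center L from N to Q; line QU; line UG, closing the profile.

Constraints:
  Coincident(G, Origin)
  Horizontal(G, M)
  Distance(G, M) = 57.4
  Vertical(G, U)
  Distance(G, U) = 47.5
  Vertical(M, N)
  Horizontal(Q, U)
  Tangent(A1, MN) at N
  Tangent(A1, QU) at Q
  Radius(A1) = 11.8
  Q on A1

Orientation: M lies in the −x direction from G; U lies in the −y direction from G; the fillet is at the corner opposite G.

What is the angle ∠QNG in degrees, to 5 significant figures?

76.880°

G is at the origin; GM is horizontal with |GM| = 57.4 and M on the −x side, so M = (-57.400, 0.0000). GU is vertical with |GU| = 47.5 and U on the −y side, so U = (0.0000, -47.500). The virtual corner opposite G is at (-57.400, -47.500). A1 meets MN tangentially, so LN is at right angles to MN and since A1 is tangent to QU there, LQ ⟂ QU, with radius 11.8, so the center L sits 11.8 in from both sides at L = (-45.600, -35.700). That places the tangent points at N = (-57.400, -35.700) on MN and Q = (-45.600, -47.500) on QU. Then cos ∠QNG = NQ·NG / (|NQ||NG|), giving 76.880°.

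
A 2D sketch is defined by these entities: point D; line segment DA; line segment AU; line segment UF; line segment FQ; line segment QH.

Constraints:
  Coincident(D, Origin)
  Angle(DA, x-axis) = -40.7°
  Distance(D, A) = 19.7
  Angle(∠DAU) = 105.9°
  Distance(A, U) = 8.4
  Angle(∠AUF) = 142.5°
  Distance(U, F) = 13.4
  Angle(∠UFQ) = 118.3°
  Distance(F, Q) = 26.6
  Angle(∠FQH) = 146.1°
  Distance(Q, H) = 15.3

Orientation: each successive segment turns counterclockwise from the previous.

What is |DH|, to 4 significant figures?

28.36

D is at the origin; DA runs at -40.7° with length 19.7, so A = (14.94, -12.85). ∠DAU = 105.9° gives AU at 33.40° from the x-axis; with |AU| = 8.4, U = (21.95, -8.222). ∠AUF = 142.5° gives UF at 70.90° from the x-axis; with |UF| = 13.4, F = (26.33, 4.440). ∠UFQ = 118.3° gives FQ at 132.6° from the x-axis; with |FQ| = 26.6, Q = (8.328, 24.02). ∠FQH = 146.1° gives QH at 166.5° from the x-axis; with |QH| = 15.3, H = (-6.549, 27.59). Then |DH| = |H − D| = 28.36.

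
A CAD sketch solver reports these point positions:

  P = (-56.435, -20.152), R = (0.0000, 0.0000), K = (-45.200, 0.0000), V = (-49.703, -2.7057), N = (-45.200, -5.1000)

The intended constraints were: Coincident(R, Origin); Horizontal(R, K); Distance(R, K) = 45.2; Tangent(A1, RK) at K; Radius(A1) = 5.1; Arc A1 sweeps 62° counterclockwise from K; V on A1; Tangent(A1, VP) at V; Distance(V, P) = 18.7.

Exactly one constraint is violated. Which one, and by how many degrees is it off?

Tangent(A1, VP) at V — off by 6.90°.

R = (0.00, 0.00) ✓; R.y = 0.00, K.y = 0.00 ✓; |RK| = 45.20 ✓; ∠(NK, KR) = 90.00° ✓; |NK| = 5.100 ✓; bearing(N→V) − bearing(N→K) = 62.00° ✓; |NV| = 5.100 ✓; ∠(NV, VP) = 83.10° ✗; |VP| = 18.70 ✓.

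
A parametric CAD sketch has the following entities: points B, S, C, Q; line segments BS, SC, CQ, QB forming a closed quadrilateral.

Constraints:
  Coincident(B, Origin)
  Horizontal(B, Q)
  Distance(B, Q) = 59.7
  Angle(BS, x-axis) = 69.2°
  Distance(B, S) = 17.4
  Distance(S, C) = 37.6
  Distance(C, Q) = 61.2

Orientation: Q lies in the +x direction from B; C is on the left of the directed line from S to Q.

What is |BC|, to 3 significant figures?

54.9

Checks: B = (0.00, 0.00) ✓; |SC| = 37.60 ✓; |CQ| = 61.20 ✓.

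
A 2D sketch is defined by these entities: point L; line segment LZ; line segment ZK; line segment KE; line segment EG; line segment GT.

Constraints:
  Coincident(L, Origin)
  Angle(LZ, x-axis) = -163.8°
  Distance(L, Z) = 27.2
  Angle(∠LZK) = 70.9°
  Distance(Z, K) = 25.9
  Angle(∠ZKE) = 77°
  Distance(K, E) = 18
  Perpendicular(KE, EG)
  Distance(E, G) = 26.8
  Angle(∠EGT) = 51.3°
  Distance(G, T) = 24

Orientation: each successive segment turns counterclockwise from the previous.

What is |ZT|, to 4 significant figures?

14.96

L is at the origin; LZ runs at -163.8° with length 27.2, so Z = (-26.12, -7.589). ∠LZK = 70.9° gives ZK at -54.70° from the x-axis; with |ZK| = 25.9, K = (-11.15, -28.73). ∠ZKE = 77.0° gives KE at 48.30° from the x-axis; with |KE| = 18.0, E = (0.8207, -15.29). The perpendicularity gives EG at right angles to KE, so EG runs at 138.3°; with |EG| = 26.8, G = (-19.19, 2.541). ∠EGT = 51.3° gives GT at -93.00° from the x-axis; with |GT| = 24.0, T = (-20.45, -21.43). Then |ZT| = |T − Z| = 14.96.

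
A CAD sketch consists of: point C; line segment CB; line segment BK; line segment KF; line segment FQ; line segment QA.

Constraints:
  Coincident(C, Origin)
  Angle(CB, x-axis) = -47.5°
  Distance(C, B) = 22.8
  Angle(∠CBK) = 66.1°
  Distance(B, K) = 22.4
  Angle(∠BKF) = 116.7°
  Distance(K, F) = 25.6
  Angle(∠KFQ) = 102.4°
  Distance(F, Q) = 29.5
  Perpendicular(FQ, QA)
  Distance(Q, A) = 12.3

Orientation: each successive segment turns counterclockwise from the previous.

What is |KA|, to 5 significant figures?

37.231

∠KFQ = 102.4° gives FQ at -152.70° from the x-axis; with |FQ| = 29.5, Q = (-18.195, 9.8831). FQ ⟂ QA, so QA runs at -62.700°; with |QA| = 12.3, A = (-12.554, -1.0469). Then |KA| = |A − K| = 37.231.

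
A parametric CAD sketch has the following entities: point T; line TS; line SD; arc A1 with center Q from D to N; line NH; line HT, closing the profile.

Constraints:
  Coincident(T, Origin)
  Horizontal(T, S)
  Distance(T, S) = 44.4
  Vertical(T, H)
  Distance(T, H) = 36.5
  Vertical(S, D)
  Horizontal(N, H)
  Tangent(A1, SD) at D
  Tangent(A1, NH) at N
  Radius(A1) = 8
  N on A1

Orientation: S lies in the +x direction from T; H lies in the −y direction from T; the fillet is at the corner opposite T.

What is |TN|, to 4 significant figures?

51.55

T is at the origin; TS is horizontal with |TS| = 44.4 and S on the +x side, so S = (44.40, 0.000). TH is vertical with |TH| = 36.5 and H on the −y side, so H = (0.000, -36.50). The virtual corner opposite T is at (44.40, -36.50). A1 meets SD tangentially, so QD is at right angles to SD and the tangent condition forces QN to be normal to NH, with radius 8.0, so the center Q sits 8.0 in from both sides at Q = (36.40, -28.50). That places the tangent points at D = (44.40, -28.50) on SD and N = (36.40, -36.50) on NH. Then |TN| = |N − T| = 51.55.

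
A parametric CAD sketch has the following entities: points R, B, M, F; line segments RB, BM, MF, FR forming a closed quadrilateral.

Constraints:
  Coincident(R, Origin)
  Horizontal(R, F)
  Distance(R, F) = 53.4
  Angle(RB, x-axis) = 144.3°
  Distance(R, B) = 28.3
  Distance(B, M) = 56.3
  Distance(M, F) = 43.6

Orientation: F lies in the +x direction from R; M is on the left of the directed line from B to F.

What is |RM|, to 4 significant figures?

47.05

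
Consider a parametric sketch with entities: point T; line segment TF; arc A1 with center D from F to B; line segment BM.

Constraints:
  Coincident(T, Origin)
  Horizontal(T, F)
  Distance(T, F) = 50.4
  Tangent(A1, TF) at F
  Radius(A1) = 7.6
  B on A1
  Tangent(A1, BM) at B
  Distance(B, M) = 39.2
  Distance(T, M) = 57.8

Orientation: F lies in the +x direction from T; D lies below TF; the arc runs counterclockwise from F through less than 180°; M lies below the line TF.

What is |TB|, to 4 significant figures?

43.37

T is at the origin; TF is horizontal with |TF| = 50.4 and F on the +x side, so F = (50.40, 0.000). The tangent condition forces DF to be normal to TF, so D = F + (0, -7.6) = (50.40, -7.600). Since DB ⟂ BM (tangency), |DM| = √(7.6² + 39.2²) = 39.93 regardless of where B sits on A1. So M lies on both circle(T, 57.8) and circle(D, 39.93); the below-TF intersection is M = (36.32, -44.96). B is the foot of the tangent from M: B = (42.91, -6.322).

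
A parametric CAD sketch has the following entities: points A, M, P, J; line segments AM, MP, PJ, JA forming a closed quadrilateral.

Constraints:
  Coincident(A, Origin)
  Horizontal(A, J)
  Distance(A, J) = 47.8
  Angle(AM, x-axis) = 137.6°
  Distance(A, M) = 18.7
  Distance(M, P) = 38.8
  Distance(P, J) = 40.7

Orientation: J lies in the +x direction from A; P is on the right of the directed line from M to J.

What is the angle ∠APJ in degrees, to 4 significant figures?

97.26°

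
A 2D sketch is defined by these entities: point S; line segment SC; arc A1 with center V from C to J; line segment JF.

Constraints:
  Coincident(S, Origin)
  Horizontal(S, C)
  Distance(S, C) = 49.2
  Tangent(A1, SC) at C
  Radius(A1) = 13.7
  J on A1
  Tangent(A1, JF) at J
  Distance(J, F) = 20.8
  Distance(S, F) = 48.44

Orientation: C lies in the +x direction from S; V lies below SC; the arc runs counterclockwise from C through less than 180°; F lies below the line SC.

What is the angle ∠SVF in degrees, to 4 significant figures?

69.71°

S is at the origin; S and C share the same y with |SC| = 49.2 and C on the +x side, so C = (49.20, 0.000). A1 meets SC tangentially, so VC is at right angles to SC, so V = C + (0, -13.7) = (49.20, -13.70). Since VJ ⟂ JF (tangency), |VF| = √(13.7² + 20.8²) = 24.91 regardless of where J sits on A1. So F lies on both circle(S, 48.44) and circle(V, 24.91); the below-SC intersection is F = (34.61, -33.89). J is the foot of the tangent from F: J = (35.51, -13.11).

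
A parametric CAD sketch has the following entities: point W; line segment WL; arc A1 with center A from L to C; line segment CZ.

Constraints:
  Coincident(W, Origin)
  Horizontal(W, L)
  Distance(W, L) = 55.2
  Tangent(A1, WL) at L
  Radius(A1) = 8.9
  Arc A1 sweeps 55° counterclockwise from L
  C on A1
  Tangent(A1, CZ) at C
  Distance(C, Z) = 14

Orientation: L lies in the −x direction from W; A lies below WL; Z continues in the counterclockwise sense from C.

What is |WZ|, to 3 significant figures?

72.2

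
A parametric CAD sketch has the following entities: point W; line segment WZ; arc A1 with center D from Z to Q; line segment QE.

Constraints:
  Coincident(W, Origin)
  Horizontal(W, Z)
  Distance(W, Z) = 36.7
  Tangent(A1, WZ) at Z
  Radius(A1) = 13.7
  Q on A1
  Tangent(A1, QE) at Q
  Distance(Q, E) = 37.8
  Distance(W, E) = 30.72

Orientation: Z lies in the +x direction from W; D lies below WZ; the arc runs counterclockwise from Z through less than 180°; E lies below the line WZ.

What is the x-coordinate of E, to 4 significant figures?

0.2735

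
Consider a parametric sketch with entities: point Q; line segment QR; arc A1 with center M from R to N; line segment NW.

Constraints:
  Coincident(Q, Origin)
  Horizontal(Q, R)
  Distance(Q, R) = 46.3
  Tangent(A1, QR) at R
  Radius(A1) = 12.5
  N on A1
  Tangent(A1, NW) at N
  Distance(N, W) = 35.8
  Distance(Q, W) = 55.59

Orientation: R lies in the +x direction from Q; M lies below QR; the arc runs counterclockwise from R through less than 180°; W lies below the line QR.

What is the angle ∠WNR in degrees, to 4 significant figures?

138.1°

Q is at the origin; QR is horizontal with |QR| = 46.3 and R on the +x side, so R = (46.30, 0.000). The tangent condition forces MR to be normal to QR, so M = R + (0, -12.5) = (46.30, -12.50). Since MN ⟂ NW (tangency), |MW| = √(12.5² + 35.8²) = 37.92 regardless of where N sits on A1. So W lies on both circle(Q, 55.59) and circle(M, 37.92); the below-QR intersection is W = (30.06, -46.76). N is the foot of the tangent from W: N = (33.87, -11.17).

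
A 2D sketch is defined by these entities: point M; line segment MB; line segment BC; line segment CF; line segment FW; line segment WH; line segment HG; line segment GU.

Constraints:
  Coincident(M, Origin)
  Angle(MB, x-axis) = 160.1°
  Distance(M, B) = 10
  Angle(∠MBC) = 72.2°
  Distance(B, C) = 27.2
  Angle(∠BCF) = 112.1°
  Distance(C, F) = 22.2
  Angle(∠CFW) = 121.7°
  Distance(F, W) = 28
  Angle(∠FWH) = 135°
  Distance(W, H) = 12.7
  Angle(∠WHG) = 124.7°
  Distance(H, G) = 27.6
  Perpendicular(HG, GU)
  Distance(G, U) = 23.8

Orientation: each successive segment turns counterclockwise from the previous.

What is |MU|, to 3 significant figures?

1.86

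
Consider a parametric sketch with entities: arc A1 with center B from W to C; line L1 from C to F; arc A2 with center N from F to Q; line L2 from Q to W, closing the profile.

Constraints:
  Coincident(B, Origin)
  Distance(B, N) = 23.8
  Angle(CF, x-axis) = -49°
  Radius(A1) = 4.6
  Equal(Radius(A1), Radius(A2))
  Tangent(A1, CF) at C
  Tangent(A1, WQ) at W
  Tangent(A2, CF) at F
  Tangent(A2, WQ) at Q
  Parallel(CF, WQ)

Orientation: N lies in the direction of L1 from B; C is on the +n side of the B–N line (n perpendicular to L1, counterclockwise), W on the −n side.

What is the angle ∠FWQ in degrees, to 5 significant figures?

21.134°

The slot axis is L1's direction at -49.0°, so u = (cos -49.0°, sin -49.0°) = (0.65606, -0.75471) and n = (−sin -49.0°, cos -49.0°) = (0.75471, 0.65606). B is at the origin and N lies 23.8 along u from B, so N = 23.8·u = (15.614, -17.962). Tangency of A1 to both parallel lines with radius 4.6 puts C and W at B ± 4.6·n: C = (3.4717, 3.0179), W = (-3.4717, -3.0179). Equal radii place F and Q the same way about N: F = N + 4.6·n = (19.086, -14.944), Q = N − 4.6·n = (12.143, -20.980). Then cos ∠FWQ = WF·WQ / (|WF||WQ|), giving 21.134°.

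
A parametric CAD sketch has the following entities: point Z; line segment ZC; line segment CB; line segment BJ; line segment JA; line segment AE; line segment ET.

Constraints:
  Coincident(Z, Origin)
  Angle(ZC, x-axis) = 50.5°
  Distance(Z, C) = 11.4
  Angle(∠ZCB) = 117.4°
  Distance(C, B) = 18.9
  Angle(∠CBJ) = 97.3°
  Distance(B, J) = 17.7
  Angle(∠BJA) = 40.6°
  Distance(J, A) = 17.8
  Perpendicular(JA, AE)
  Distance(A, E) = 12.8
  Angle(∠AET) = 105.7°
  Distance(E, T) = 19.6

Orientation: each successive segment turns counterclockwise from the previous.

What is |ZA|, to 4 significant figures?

13.93

Z is at the origin; ZC runs at 50.5° with length 11.4, so C = (7.251, 8.797). ∠ZCB = 117.4° gives CB at 113.1° from the x-axis; with |CB| = 18.9, B = (-0.1639, 26.18). ∠CBJ = 97.3° gives BJ at -164.2° from the x-axis; with |BJ| = 17.7, J = (-17.20, 21.36). ∠BJA = 40.6° gives JA at -24.80° from the x-axis; with |JA| = 17.8, A = (-1.037, 13.90). Then |ZA| = |A − Z| = 13.93.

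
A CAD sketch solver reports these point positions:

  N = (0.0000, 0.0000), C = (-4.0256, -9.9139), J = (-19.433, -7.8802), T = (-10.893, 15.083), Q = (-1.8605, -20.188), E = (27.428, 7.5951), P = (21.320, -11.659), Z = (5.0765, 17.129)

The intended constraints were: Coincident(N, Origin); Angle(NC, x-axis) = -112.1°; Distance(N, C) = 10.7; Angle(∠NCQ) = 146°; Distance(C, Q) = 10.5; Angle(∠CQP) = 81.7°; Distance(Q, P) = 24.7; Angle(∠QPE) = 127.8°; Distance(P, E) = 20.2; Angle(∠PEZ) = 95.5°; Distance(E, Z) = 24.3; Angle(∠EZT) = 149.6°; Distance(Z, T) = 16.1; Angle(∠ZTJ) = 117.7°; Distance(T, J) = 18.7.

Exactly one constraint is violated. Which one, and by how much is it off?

Distance(T, J) = 18.7 — off by 5.80.

N = (0.00, 0.00) ✓; NC at -112.1° ✓; |NC| = 10.70 ✓; ∠NCQ = 146.0° ✓; |CQ| = 10.50 ✓; ∠CQP = 81.70° ✓; |QP| = 24.70 ✓; ∠QPE = 127.8° ✓; |PE| = 20.20 ✓; ∠PEZ = 95.50° ✓; |EZ| = 24.30 ✓; ∠EZT = 149.6° ✓; |ZT| = 16.10 ✓; ∠ZTJ = 117.7° ✓; |TJ| = 24.50 ✗.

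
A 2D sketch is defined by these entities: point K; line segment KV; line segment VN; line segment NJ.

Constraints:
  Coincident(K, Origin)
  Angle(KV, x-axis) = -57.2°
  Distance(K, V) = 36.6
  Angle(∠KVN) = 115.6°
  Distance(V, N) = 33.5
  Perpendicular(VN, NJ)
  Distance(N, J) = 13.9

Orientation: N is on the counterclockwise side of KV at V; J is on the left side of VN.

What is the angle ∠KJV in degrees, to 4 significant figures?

43.71°

∠KVN = 115.6°, so VN runs at -57.2° + (180° − 115.6°) = 7.200° from the x-axis; with |VN| = 33.5, N = V + 33.5·(cos 7.200°, sin 7.200°) = (53.06, -26.57). VN is perpendicular to NJ; with |NJ| = 13.9 on the left of VN, J = N + 13.9·(-0.1253, 0.9921) = (51.32, -12.78). Then cos ∠KJV = JK·JV / (|JK||JV|), giving 43.71°.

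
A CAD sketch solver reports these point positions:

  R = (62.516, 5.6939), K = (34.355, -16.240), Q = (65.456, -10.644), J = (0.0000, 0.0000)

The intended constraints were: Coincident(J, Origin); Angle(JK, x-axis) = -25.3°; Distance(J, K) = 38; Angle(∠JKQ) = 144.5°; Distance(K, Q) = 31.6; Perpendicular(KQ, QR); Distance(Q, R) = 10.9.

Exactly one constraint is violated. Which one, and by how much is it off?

Distance(Q, R) = 10.9 — off by 5.70.

J = (0.00, 0.00) ✓; JK at -25.30° ✓; |JK| = 38.00 ✓; ∠JKQ = 144.5° ✓; |KQ| = 31.60 ✓; ∠(KQ, QR) = 90.00° ✓; |QR| = 16.60 ✗.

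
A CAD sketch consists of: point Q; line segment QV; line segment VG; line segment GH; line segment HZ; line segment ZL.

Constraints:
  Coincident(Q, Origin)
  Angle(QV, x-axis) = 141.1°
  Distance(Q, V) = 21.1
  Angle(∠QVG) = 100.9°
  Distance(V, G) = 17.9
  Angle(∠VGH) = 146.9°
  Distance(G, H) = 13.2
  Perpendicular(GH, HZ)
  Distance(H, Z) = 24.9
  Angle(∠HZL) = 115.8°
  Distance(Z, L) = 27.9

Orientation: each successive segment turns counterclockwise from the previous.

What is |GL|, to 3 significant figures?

38.9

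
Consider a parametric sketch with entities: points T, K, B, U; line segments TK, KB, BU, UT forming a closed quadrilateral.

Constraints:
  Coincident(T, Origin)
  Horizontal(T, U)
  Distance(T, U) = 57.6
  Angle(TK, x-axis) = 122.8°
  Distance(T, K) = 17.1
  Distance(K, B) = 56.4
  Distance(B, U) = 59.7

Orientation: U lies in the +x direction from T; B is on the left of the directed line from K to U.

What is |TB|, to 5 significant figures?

62.044

Checks: |KB| = 56.40 ✓; |BU| = 59.70 ✓.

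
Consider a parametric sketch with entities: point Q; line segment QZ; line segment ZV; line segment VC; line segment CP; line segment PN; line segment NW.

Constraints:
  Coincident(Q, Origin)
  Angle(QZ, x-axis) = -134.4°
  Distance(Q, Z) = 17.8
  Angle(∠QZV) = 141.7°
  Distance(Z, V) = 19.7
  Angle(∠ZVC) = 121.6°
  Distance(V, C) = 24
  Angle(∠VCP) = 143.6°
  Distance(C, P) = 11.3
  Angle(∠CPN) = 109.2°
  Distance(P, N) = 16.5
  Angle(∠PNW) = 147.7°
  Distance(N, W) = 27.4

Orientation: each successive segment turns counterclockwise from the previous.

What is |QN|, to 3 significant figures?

38.4

Q is at the origin; QZ runs at -134.4° with length 17.8, so Z = (-12.5, -12.7). ∠QZV = 141.7° gives ZV at -96.1° from the x-axis; with |ZV| = 19.7, V = (-14.5, -32.3). ∠ZVC = 121.6° gives VC at -37.7° from the x-axis; with |VC| = 24.0, C = (4.44, -47.0). ∠VCP = 143.6° gives CP at -1.30° from the x-axis; with |CP| = 11.3, P = (15.7, -47.2). ∠CPN = 109.2° gives PN at 69.5° from the x-axis; with |PN| = 16.5, N = (21.5, -31.8). Then |QN| = |N − Q| = 38.4.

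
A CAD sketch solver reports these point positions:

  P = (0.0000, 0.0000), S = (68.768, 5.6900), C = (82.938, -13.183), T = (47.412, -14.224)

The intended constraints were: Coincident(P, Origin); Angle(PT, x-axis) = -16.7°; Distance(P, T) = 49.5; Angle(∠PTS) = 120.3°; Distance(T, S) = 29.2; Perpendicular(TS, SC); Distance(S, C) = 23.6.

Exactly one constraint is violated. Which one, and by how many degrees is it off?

Perpendicular(TS, SC) — off by 6.10°.

P = (0.00, 0.00) ✓; PT at -16.70° ✓; |PT| = 49.50 ✓; ∠PTS = 120.3° ✓; |TS| = 29.20 ✓; ∠(TS, SC) = 96.10° ✗; |SC| = 23.60 ✓.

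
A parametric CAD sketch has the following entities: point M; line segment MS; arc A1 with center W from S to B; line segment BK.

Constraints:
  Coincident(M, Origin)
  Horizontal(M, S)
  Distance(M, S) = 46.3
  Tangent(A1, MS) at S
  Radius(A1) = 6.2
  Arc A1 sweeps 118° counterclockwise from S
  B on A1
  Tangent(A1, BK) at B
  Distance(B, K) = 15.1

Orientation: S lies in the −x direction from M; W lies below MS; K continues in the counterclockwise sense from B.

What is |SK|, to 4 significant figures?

22.50

M is at the origin; MS is horizontal with |MS| = 46.3 and S on the −x side, so S = (-46.30, 0.000). Tangency of A1 to MS means the radius WS is perpendicular to MS, so W = S + (0, -6.2) = (-46.30, -6.200). On A1, S sits at bearing 90° from W; a 118° counterclockwise sweep puts B at bearing 208°, so B = W + 6.2·(cos 208°, sin 208°) = (-51.77, -9.111). Tangency of A1 to BK means the radius WB is perpendicular to BK, so BK runs along (−sin 208°, cos 208°); with |BK| = 15.1, K = (-44.69, -22.44). Then |SK| = |K − S| = 22.50.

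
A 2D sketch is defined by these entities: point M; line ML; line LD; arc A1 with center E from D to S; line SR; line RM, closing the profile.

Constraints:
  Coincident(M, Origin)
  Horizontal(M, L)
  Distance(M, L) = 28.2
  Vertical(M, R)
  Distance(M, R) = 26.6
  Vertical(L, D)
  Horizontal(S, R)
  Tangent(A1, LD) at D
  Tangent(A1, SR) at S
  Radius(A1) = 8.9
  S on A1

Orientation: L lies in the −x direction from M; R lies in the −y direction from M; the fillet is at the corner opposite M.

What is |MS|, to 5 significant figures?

32.864

The virtual corner opposite M is at (-28.200, -26.600). The tangent condition forces ED to be normal to LD and tangency of A1 to SR means the radius ES is perpendicular to SR, with radius 8.9, so the center E sits 8.9 in from both sides at E = (-19.300, -17.700). That places the tangent points at D = (-28.200, -17.700) on LD and S = (-19.300, -26.600) on SR. Then |MS| = |S − M| = 32.864.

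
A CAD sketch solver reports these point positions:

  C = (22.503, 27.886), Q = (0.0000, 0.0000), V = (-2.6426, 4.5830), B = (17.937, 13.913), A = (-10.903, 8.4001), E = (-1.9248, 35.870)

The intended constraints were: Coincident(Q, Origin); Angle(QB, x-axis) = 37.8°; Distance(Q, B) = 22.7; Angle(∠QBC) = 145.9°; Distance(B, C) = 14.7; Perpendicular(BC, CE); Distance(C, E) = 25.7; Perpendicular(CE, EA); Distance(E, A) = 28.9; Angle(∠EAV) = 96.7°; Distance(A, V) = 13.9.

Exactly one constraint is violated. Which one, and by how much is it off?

Distance(A, V) = 13.9 — off by 4.80.

Q = (0.00, 0.00) ✓; QB at 37.80° ✓; |QB| = 22.70 ✓; ∠QBC = 145.9° ✓; |BC| = 14.70 ✓; ∠(BC, CE) = 90.00° ✓; |CE| = 25.70 ✓; ∠(CE, EA) = 90.00° ✓; |EA| = 28.90 ✓; ∠EAV = 96.70° ✓; |AV| = 9.100 ✗.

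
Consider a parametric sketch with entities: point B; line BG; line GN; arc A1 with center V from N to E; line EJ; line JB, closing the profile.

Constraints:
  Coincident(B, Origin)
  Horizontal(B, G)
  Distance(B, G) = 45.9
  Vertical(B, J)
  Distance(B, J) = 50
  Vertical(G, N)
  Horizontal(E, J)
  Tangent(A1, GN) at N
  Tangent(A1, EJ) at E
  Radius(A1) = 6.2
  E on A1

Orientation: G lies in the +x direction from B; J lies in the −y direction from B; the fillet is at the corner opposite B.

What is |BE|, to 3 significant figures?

63.8

B is at the origin; B and G share the same y with |BG| = 45.9 and G on the +x side, so G = (45.9, 0.00). BJ is vertical with |BJ| = 50.0 and J on the −y side, so J = (0.00, -50.0). The virtual corner opposite B is at (45.9, -50.0). The tangent condition forces VN to be normal to GN and A1 meets EJ tangentially, so VE is at right angles to EJ, with radius 6.2, so the center V sits 6.2 in from both sides at V = (39.7, -43.8). That places the tangent points at N = (45.9, -43.8) on GN and E = (39.7, -50.0) on EJ. Then |BE| = |E − B| = 63.8.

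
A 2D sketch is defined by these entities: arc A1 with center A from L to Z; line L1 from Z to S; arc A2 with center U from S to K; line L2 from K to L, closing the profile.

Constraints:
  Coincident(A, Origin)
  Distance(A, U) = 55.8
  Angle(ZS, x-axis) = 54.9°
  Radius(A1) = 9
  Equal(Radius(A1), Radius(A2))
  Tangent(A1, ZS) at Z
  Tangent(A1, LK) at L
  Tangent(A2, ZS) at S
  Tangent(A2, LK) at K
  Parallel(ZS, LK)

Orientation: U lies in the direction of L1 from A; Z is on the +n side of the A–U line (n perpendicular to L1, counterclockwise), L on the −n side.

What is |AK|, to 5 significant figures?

56.521

The slot axis is L1's direction at 54.9°, so u = (cos 54.9°, sin 54.9°) = (0.57501, 0.81815) and n = (−sin 54.9°, cos 54.9°) = (-0.81815, 0.57501). A is at the origin and U lies 55.8 along u from A, so U = 55.8·u = (32.085, 45.653). Tangency of A1 to both parallel lines with radius 9.0 puts Z and L at A ± 9.0·n: Z = (-7.3633, 5.1750), L = (7.3633, -5.1750). Equal radii place S and K the same way about U: S = U + 9.0·n = (24.722, 50.828), K = U − 9.0·n = (39.449, 40.478). Then |AK| = |K − A| = 56.521.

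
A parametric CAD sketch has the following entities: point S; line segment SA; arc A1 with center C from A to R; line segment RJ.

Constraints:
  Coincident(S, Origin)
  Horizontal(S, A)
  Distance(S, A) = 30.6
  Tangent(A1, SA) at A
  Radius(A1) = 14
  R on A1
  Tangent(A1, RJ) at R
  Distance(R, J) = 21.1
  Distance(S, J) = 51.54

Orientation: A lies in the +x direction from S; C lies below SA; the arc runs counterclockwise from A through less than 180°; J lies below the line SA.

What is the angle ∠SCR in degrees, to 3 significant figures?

64.8°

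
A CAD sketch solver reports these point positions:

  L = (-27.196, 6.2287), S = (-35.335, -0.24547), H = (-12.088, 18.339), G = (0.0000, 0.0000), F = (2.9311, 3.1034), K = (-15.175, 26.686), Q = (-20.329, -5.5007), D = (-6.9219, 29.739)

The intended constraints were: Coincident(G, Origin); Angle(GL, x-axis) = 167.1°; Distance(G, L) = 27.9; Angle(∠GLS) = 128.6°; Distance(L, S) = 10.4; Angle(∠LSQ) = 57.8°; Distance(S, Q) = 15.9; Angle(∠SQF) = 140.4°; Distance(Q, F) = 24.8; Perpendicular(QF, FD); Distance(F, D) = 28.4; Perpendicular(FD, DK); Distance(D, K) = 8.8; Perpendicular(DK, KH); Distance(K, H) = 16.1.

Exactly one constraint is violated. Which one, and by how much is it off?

Distance(K, H) = 16.1 — off by 7.20.

G = (0.00, 0.00) ✓; GL at 167.1° ✓; |GL| = 27.90 ✓; ∠GLS = 128.6° ✓; |LS| = 10.40 ✓; ∠LSQ = 57.80° ✓; |SQ| = 15.90 ✓; ∠SQF = 140.4° ✓; |QF| = 24.80 ✓; ∠(QF, FD) = 90.00° ✓; |FD| = 28.40 ✓; ∠(FD, DK) = 90.00° ✓; |DK| = 8.800 ✓; ∠(DK, KH) = 90.00° ✓; |KH| = 8.900 ✗.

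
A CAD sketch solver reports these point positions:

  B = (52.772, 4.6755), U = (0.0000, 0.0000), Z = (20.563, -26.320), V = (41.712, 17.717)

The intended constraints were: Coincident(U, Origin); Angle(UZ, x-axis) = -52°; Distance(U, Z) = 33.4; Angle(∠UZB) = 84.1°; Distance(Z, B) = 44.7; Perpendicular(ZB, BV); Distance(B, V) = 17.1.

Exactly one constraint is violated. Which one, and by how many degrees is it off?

Perpendicular(ZB, BV) — off by 3.60°.

U = (0.00, 0.00) ✓; UZ at -52.00° ✓; |UZ| = 33.40 ✓; ∠UZB = 84.10° ✓; |ZB| = 44.70 ✓; ∠(ZB, BV) = 86.40° ✗; |BV| = 17.10 ✓.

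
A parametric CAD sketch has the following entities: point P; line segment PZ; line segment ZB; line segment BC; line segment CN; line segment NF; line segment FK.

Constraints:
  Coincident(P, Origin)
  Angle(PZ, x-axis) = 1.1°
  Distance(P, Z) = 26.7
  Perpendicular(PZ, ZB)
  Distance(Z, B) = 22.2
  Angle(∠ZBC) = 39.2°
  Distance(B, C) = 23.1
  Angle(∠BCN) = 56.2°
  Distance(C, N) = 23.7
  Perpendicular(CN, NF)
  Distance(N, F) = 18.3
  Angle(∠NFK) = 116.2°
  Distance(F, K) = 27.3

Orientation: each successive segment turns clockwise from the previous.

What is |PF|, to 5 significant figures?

42.563

P is at the origin; PZ runs at 1.1° with length 26.7, so Z = (26.695, 0.51257). PZ ⟂ ZB, so ZB runs at -88.900°; with |ZB| = 22.2, B = (27.121, -21.683). ∠ZBC = 39.2° gives BC at 130.30° from the x-axis; with |BC| = 23.1, C = (12.180, -4.0657). ∠BCN = 56.2° gives CN at 6.5000° from the x-axis; with |CN| = 23.7, N = (35.728, -1.3828). CN ⟂ NF, so NF runs at -83.500°; with |NF| = 18.3, F = (37.800, -19.565). Then |PF| = |F − P| = 42.563.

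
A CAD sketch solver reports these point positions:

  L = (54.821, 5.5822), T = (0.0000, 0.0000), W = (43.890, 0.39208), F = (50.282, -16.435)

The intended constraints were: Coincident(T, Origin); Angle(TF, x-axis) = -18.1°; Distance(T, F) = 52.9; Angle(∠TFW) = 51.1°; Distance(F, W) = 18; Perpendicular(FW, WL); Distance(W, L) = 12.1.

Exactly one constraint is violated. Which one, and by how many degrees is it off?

Perpendicular(FW, WL) — off by 4.60°.

T = (0.00, 0.00) ✓; TF at -18.10° ✓; |TF| = 52.90 ✓; ∠TFW = 51.10° ✓; |FW| = 18.00 ✓; ∠(FW, WL) = 85.40° ✗; |WL| = 12.10 ✓.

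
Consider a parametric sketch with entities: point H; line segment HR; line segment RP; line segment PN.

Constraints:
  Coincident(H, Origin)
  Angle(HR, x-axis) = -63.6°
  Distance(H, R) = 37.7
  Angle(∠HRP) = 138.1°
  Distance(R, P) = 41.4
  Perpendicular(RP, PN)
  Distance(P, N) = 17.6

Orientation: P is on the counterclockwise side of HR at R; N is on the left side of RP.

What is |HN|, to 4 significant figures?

69.87

∠HRP = 138.1°, so RP runs at -63.6° + (180° − 138.1°) = -21.70° from the x-axis; with |RP| = 41.4, P = R + 41.4·(cos -21.70°, sin -21.70°) = (55.23, -49.08). The perpendicularity gives PN at right angles to RP; with |PN| = 17.6 on the left of RP, N = P + 17.6·(0.3697, 0.9291) = (61.74, -32.72). Then |HN| = |N − H| = 69.87.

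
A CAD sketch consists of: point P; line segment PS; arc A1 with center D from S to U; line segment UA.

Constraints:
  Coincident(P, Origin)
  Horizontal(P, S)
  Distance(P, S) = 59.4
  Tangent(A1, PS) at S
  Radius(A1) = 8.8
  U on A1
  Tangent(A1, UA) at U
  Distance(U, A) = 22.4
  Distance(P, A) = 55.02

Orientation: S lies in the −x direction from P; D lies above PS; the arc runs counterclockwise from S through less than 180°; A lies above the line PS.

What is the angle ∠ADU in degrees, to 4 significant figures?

68.55°

P is at the origin; PS is horizontal with |PS| = 59.4 and S on the −x side, so S = (-59.40, 0.000). The tangent condition forces DS to be normal to PS, so D = S + (0, 8.8) = (-59.40, 8.800). Since DU ⟂ UA (tangency), |DA| = √(8.8² + 22.4²) = 24.07 regardless of where U sits on A1. So A lies on both circle(P, 55.02) and circle(D, 24.07); the above-PS intersection is A = (-46.63, 29.20). U is the foot of the tangent from A: U = (-50.75, 7.182).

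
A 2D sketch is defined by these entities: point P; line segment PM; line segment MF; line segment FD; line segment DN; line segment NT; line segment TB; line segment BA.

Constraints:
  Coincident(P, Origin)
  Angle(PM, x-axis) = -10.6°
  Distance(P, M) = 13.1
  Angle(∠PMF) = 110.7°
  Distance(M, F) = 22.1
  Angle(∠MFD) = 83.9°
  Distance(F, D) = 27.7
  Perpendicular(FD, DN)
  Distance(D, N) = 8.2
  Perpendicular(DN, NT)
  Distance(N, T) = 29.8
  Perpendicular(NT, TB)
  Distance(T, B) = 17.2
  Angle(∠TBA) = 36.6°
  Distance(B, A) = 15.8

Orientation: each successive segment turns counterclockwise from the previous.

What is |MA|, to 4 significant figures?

18.95

P is at the origin; PM runs at -10.6° with length 13.1, so M = (12.88, -2.410). ∠PMF = 110.7° gives MF at 58.70° from the x-axis; with |MF| = 22.1, F = (24.36, 16.47). ∠MFD = 83.9° gives FD at 154.8° from the x-axis; with |FD| = 27.7, D = (-0.7059, 28.27). FD is perpendicular to DN, so DN runs at -115.2°; with |DN| = 8.2, N = (-4.197, 20.85). DN ⟂ NT, so NT runs at -25.20°; with |NT| = 29.8, T = (22.77, 8.160). NT is perpendicular to TB, so TB runs at 64.80°; with |TB| = 17.2, B = (30.09, 23.72). ∠TBA = 36.6° gives BA at -151.8° from the x-axis; with |BA| = 15.8, A = (16.17, 16.26). Then |MA| = |A − M| = 18.95.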